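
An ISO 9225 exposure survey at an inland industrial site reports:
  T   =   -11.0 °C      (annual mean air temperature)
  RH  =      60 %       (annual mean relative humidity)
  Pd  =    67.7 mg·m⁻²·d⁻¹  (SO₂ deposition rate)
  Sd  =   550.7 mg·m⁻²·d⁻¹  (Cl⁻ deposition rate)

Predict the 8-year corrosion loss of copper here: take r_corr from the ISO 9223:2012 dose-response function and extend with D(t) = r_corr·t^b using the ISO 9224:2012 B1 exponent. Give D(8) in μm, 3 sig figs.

copper: T≤10 °C ⇒ hinge +0.126·(-11.0−10) = -2.6460
  sulphur-dioxide contribution → 0.03877 μm/a
  chloride contribution → 0.2849 μm/a
  ⇒ r_corr(copper) = 0.3237 μm/a
Power-law: D(8) = r_corr · 8^0.667
  D(8) = 0.3237 × 8^0.667 = 0.3237 × 4.003 = 1.296 μm

D(8) = 1.30 μm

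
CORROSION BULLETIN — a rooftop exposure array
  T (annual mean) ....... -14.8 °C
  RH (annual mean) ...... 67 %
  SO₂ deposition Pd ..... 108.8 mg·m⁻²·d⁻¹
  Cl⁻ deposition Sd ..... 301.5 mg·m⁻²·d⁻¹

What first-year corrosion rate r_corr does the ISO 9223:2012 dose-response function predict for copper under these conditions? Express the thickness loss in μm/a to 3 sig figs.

copper: T≤10 °C ⇒ hinge +0.126·(-14.8−10) = -3.1248
  sulphur-dioxide contribution → 0.04107 μm/a
  chloride contribution → 0.2586 μm/a
  ⇒ r_corr(copper) = 0.2997 μm/a

r_corr = 0.300 μm/a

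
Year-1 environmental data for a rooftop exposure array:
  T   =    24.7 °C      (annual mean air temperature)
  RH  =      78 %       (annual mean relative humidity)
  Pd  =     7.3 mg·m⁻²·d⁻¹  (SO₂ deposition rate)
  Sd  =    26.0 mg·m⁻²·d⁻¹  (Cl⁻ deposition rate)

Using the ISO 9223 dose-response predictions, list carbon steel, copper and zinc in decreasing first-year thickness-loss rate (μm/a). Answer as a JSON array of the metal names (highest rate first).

["carbon steel", "zinc", "copper"]

carbon steel: f(T) = -0.054·(T−10) [T>10 °C] = -0.7938
  SO₂ term: 1.77·7.3^0.52·exp(0.02·78-0.7938) = 10.71
  Sd branch = 0.102·Sd^0.62·e^(0.033·RH+0.04·T) = 27.09 μm/a
  sum: 10.71 + 27.09 → r_corr = 37.8 μm/a
copper: f(T) = -0.080·(T−10) [T>10 °C] = -1.1760
  SO₂ term: 0.0053·7.3^0.26·exp(0.059·78-1.1760) = 0.2733
  Sd branch = 0.01025·Sd^0.27·e^(0.036·RH+0.049·T) = 1.374 μm/a
  r_corr = 0.2733 + 1.374 = 1.647 μm/a
zinc: temperature factor f = -0.071·(14.7) = -1.0437
  Pd branch = 0.0129·Pd^0.44·e^(0.046·RH+f) = 0.3939 μm/a
  Sd branch = 0.0175·Sd^0.57·e^(0.008·RH+0.085·T) = 1.708 μm/a
  sum: 0.3939 + 1.708 → r_corr = 2.101 μm/a
Ordering by μm/a: carbon steel (37.8) > zinc (2.1) > copper (1.65)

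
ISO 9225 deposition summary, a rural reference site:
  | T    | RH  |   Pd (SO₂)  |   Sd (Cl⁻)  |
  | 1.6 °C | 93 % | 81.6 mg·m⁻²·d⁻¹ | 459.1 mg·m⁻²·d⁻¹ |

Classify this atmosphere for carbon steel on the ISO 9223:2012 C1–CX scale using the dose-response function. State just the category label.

C5

carbon steel: f(T) = +0.150·(T−10) [T≤10 °C] = -1.2600
  Pd branch = 1.77·Pd^0.52·e^(0.02·RH+f) = 31.81 μm/a
  Cl⁻ term: 0.102·459.1^0.62·exp(0.033·93+0.04·1.6) = 104.6
  sum: 31.81 + 104.6 → r_corr = 136.4 μm/a
Category bounds: 80…200 μm/a bracket r_corr ⇒ C5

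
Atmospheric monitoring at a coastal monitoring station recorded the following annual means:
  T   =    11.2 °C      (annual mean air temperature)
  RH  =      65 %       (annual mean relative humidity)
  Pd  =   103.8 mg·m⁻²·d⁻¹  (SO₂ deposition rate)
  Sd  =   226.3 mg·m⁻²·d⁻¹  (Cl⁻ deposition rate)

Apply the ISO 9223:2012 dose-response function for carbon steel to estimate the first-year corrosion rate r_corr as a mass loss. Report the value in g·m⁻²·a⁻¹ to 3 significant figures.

r_corr = 843 g·m⁻²·a⁻¹

carbon steel: f(T) = -0.054·(T−10) [T>10 °C] = -0.0648
  SO₂ term: 1.77·103.8^0.52·exp(0.02·65-0.0648) = 68.05
  Sd branch = 0.102·Sd^0.62·e^(0.033·RH+0.04·T) = 39.32 μm/a
  sum: 68.05 + 39.32 → r_corr = 107.4 μm/a
Convert to mass loss: 107.4 μm/a × 7.85 g/cm³ = 842.9 g·m⁻²·a⁻¹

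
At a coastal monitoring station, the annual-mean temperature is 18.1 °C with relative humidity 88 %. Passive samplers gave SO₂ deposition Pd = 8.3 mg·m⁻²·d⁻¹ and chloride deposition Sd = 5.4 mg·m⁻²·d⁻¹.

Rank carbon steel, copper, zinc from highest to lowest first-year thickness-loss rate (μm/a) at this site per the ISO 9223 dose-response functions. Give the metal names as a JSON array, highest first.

["carbon steel", "copper", "zinc"]

carbon steel: temperature factor f = -0.054·(8.1) = -0.4374
  SO₂ term: 1.77·8.3^0.52·exp(0.02·88-0.4374) = 19.97
  Sd branch = 0.102·Sd^0.62·e^(0.033·RH+0.04·T) = 10.92 μm/a
  r_corr = 19.97 + 10.92 = 30.89 μm/a
copper: temperature factor f = -0.080·(8.1) = -0.6480
  Pd branch = 0.0053·Pd^0.26·e^(0.059·RH+f) = 0.8643 μm/a
  Cl⁻ term: 0.01025·5.4^0.27·exp(0.036·88+0.049·18.1) = 0.9322
  sum: 0.8643 + 0.9322 → r_corr = 1.796 μm/a
zinc: temperature factor f = -0.071·(8.1) = -0.5751
  Pd branch = 0.0129·Pd^0.44·e^(0.046·RH+f) = 1.055 μm/a
  Cl⁻ term: 0.0175·5.4^0.57·exp(0.008·88+0.085·18.1) = 0.4309
  r_corr = 1.055 + 0.4309 = 1.486 μm/a
Ordering by μm/a: carbon steel (30.9) > copper (1.8) > zinc (1.49)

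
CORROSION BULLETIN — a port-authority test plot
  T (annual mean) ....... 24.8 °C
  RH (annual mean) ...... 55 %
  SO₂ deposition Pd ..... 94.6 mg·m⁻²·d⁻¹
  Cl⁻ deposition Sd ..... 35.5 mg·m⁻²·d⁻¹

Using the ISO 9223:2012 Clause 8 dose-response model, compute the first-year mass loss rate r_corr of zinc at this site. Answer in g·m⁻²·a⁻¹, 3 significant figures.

r_corr = 15.2 g·m⁻²·a⁻¹

zinc: T>10 °C ⇒ hinge -0.071·(24.8−10) = -1.0508
  sulphur-dioxide contribution → 0.4192 μm/a
  chloride contribution → 1.711 μm/a
  total first-year rate 2.13 μm/a
Convert to mass loss: 2.13 μm/a × 7.14 g/cm³ = 15.21 g·m⁻²·a⁻¹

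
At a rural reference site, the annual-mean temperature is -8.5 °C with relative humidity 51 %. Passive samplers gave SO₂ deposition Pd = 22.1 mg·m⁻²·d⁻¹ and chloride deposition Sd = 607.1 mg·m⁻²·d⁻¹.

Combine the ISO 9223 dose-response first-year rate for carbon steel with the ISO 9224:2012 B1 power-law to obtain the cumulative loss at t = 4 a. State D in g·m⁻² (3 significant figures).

carbon steel: temperature factor f = +0.150·(-18.5) = -2.7750
  SO₂ term: 1.77·22.1^0.52·exp(0.02·51-2.7750) = 1.531
  Sd branch = 0.102·Sd^0.62·e^(0.033·RH+0.04·T) = 20.77 μm/a
  r_corr = 1.531 + 20.77 = 22.3 μm/a
ISO 9224: D(t) = r_corr · t^b with b = 0.523 (carbon steel, B1)
  D(4) = 22.3 × 4^0.523 = 22.3 × 2.065 = 46.05 μm
  Mass loss = 46.05 μm × 7.85 g/cm³ = 361.5 g·m⁻²

D(4) = 361 g·m⁻²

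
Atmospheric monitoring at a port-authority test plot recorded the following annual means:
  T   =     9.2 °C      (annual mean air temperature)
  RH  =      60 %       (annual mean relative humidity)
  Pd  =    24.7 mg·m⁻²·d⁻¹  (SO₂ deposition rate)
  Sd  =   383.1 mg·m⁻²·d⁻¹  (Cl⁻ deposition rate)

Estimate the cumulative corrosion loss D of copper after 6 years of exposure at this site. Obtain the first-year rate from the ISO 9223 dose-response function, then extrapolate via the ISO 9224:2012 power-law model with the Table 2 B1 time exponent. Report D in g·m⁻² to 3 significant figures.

D(6) = 31.8 g·m⁻²

copper: temperature factor f = +0.126·(-0.8) = -0.1008
  Pd branch = 0.0053·Pd^0.26·e^(0.059·RH+f) = 0.3802 μm/a
  Cl⁻ term: 0.01025·383.1^0.27·exp(0.036·60+0.049·9.2) = 0.6951
  sum: 0.3802 + 0.6951 → r_corr = 1.075 μm/a
Long-term exponent b (ISO 9224 Table 2, B1) = 0.667
  D(6) = 1.075 × 6^0.667 = 1.075 × 3.304 = 3.553 μm
  Mass loss = 3.553 μm × 8.96 g/cm³ = 31.83 g·m⁻²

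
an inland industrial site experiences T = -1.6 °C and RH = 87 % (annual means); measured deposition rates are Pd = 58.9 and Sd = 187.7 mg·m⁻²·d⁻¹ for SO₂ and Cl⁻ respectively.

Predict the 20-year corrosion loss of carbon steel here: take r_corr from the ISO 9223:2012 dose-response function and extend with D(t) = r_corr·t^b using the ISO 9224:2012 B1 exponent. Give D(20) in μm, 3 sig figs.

carbon steel: f(T) = +0.150·(T−10) [T≤10 °C] = -1.7400
  SO₂ term: 1.77·58.9^0.52·exp(0.02·87-1.7400) = 14.74
  Sd branch = 0.102·Sd^0.62·e^(0.033·RH+0.04·T) = 43.37 μm/a
  r_corr = 14.74 + 43.37 = 58.11 μm/a
ISO 9224: D(t) = r_corr · t^b with b = 0.523 (carbon steel, B1)
  D(20) = 58.11 × 20^0.523 = 58.11 × 4.791 = 278.4 μm

D(20) = 278 μm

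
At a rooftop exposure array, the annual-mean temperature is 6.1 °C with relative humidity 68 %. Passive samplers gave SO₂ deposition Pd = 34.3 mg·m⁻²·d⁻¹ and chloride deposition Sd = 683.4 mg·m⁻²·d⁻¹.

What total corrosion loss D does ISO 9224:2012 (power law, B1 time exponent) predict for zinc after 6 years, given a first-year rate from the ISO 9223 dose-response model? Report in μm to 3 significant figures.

D(6) = 14.1 μm

zinc: temperature factor f = +0.038·(-3.9) = -0.1482
  Pd branch = 0.0129·Pd^0.44·e^(0.046·RH+f) = 1.203 μm/a
  Sd branch = 0.0175·Sd^0.57·e^(0.008·RH+0.085·T) = 2.09 μm/a
  sum: 1.203 + 2.09 → r_corr = 3.293 μm/a
Power-law: D(6) = r_corr · 6^0.813
  D(6) = 3.293 × 6^0.813 = 3.293 × 4.292 = 14.13 μm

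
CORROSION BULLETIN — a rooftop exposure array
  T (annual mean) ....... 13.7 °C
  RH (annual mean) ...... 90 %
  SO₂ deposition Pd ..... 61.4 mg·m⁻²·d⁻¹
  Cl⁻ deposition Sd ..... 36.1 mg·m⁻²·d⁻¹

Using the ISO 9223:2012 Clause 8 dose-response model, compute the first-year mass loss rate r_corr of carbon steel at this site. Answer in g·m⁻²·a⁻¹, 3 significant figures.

r_corr = 835 g·m⁻²·a⁻¹

carbon steel: temperature factor f = -0.054·(3.7) = -0.1998
  Pd branch = 1.77·Pd^0.52·e^(0.02·RH+f) = 74.61 μm/a
  Cl⁻ term: 0.102·36.1^0.62·exp(0.033·90+0.04·13.7) = 31.78
  r_corr = 74.61 + 31.78 = 106.4 μm/a
Convert to mass loss: 106.4 μm/a × 7.85 g/cm³ = 835.1 g·m⁻²·a⁻¹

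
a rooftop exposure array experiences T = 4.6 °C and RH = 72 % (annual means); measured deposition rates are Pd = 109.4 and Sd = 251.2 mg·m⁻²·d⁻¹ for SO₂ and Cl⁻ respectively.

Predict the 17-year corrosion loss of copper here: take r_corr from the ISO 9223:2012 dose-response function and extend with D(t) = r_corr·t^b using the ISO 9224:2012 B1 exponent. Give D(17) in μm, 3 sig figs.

copper: f(T) = +0.126·(T−10) [T≤10 °C] = -0.6804
  sulphur-dioxide contribution → 0.6365 μm/a
  chloride contribution → 0.7626 μm/a
  ⇒ r_corr(copper) = 1.399 μm/a
Power-law: D(17) = r_corr · 17^0.667
  D(17) = 1.399 × 17^0.667 = 1.399 × 6.618 = 9.259 μm

D(17) = 9.26 μm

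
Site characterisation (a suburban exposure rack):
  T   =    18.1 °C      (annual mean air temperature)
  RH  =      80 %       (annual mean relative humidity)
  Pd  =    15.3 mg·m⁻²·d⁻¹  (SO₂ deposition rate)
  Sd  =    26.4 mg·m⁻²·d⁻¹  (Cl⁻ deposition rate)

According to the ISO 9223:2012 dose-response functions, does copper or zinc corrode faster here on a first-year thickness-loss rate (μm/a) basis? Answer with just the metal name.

copper: T>10 °C ⇒ hinge -0.080·(18.1−10) = -0.6480
  SO₂ term: 0.0053·15.3^0.26·exp(0.059·80-0.6480) = 0.632
  Cl⁻ term: 0.01025·26.4^0.27·exp(0.036·80+0.049·18.1) = 1.073
  r_corr = 0.632 + 1.073 = 1.705 μm/a
zinc: temperature factor f = -0.071·(8.1) = -0.5751
  Pd branch = 0.0129·Pd^0.44·e^(0.046·RH+f) = 0.9556 μm/a
  Cl⁻ term: 0.0175·26.4^0.57·exp(0.008·80+0.085·18.1) = 0.9988
  sum: 0.9556 + 0.9988 → r_corr = 1.954 μm/a
Ordering by μm/a: zinc (1.95) > copper (1.7)

zinc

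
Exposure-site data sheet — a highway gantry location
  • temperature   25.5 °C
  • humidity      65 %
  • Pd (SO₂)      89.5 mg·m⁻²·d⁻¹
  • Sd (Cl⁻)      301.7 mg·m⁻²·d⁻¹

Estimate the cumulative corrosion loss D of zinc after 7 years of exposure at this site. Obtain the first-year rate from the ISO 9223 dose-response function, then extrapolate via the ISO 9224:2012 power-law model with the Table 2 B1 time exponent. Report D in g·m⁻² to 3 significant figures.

zinc: f(T) = -0.071·(T−10) [T>10 °C] = -1.1005
  SO₂ term: 0.0129·89.5^0.44·exp(0.046·65-1.1005) = 0.6166
  Sd branch = 0.0175·Sd^0.57·e^(0.008·RH+0.085·T) = 6.661 μm/a
  sum: 0.6166 + 6.661 → r_corr = 7.278 μm/a
ISO 9224: D(t) = r_corr · t^b with b = 0.813 (zinc, B1)
  D(7) = 7.278 × 7^0.813 = 7.278 × 4.865 = 35.41 μm
  Mass loss = 35.41 μm × 7.14 g/cm³ = 252.8 g·m⁻²

D(7) = 253 g·m⁻²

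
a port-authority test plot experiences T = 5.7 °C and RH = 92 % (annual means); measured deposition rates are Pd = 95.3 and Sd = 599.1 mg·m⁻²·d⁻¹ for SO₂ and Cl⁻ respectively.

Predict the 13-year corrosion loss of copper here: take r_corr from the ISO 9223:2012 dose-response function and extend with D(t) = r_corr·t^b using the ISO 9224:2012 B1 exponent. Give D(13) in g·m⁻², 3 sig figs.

copper: temperature factor f = +0.126·(-4.3) = -0.5418
  SO₂ term: 0.0053·95.3^0.26·exp(0.059·92-0.5418) = 2.296
  Cl⁻ term: 0.01025·599.1^0.27·exp(0.036·92+0.049·5.7) = 2.091
  r_corr = 2.296 + 2.091 = 4.386 μm/a
Long-term exponent b (ISO 9224 Table 2, B1) = 0.667
  D(13) = 4.386 × 13^0.667 = 4.386 × 5.534 = 24.27 μm
  Mass loss = 24.27 μm × 8.96 g/cm³ = 217.5 g·m⁻²

D(13) = 217 g·m⁻²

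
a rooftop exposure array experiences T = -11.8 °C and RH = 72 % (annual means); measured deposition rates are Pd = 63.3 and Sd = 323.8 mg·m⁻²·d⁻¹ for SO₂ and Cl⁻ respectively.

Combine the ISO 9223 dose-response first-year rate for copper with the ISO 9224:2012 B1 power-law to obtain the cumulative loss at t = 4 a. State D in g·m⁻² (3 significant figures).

D(4) = 9.84 g·m⁻²

copper: f(T) = +0.126·(T−10) [T≤10 °C] = -2.7468
  SO₂ term: 0.0053·63.3^0.26·exp(0.059·72-2.7468) = 0.06992
  Cl⁻ term: 0.01025·323.8^0.27·exp(0.036·72+0.049·-11.8) = 0.3657
  r_corr = 0.06992 + 0.3657 = 0.4356 μm/a
Power-law: D(4) = r_corr · 4^0.667
  D(4) = 0.4356 × 4^0.667 = 0.4356 × 2.521 = 1.098 μm
  Mass loss = 1.098 μm × 8.96 g/cm³ = 9.839 g·m⁻²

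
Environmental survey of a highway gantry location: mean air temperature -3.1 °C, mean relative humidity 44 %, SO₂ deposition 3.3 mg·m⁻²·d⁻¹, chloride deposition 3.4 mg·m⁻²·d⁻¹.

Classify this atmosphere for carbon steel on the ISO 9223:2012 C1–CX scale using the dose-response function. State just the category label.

C2

carbon steel: T≤10 °C ⇒ hinge +0.150·(-3.1−10) = -1.9650
  Pd branch = 1.77·Pd^0.52·e^(0.02·RH+f) = 1.113 μm/a
  Sd branch = 0.102·Sd^0.62·e^(0.033·RH+0.04·T) = 0.822 μm/a
  sum: 1.113 + 0.822 → r_corr = 1.935 μm/a
1.93 μm/a falls in (1.3, 25] for carbon steel → category C2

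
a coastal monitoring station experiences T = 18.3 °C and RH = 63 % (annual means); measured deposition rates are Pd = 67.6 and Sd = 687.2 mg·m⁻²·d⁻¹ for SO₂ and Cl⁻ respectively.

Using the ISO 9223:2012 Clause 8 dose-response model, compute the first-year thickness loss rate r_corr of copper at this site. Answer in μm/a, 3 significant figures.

r_corr = 1.75 μm/a

copper: temperature factor f = -0.080·(8.3) = -0.6640
  SO₂ term: 0.0053·67.6^0.26·exp(0.059·63-0.6640) = 0.3357
  Sd branch = 0.01025·Sd^0.27·e^(0.036·RH+0.049·T) = 1.416 μm/a
  r_corr = 0.3357 + 1.416 = 1.752 μm/a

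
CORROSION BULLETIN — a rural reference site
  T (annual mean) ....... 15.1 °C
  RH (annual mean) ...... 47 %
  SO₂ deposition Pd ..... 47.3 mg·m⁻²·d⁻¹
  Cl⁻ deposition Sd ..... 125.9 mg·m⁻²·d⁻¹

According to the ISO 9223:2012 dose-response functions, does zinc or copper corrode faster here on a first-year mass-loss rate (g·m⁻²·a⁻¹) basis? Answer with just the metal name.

zinc

zinc: temperature factor f = -0.071·(5.1) = -0.3621
  sulphur-dioxide contribution → 0.4258 μm/a
  chloride contribution → 1.448 μm/a
  total first-year rate 1.874 μm/a
  mass loss = 1.874 μm/a × 7.14 g/cm³ = 13.38 g·m⁻²·a⁻¹
copper: f(T) = -0.080·(T−10) [T>10 °C] = -0.4080
  sulphur-dioxide contribution → 0.1538 μm/a
  chloride contribution → 0.4304 μm/a
  total first-year rate 0.5842 μm/a
  mass loss = 0.5842 μm/a × 8.96 g/cm³ = 5.234 g·m⁻²·a⁻¹
Ordering by g·m⁻²·a⁻¹: zinc (13.4) > copper (5.23)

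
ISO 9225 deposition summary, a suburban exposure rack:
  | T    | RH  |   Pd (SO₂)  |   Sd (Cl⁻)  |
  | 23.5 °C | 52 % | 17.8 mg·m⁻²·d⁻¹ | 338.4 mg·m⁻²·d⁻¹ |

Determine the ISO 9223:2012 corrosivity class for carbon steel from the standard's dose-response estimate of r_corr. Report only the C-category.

carbon steel: T>10 °C ⇒ hinge -0.054·(23.5−10) = -0.7290
  SO₂ term: 1.77·17.8^0.52·exp(0.02·52-0.7290) = 10.8
  Sd branch = 0.102·Sd^0.62·e^(0.033·RH+0.04·T) = 53.74 μm/a
  sum: 10.8 + 53.74 → r_corr = 64.54 μm/a
Category bounds: 50…80 μm/a bracket r_corr ⇒ C4

C4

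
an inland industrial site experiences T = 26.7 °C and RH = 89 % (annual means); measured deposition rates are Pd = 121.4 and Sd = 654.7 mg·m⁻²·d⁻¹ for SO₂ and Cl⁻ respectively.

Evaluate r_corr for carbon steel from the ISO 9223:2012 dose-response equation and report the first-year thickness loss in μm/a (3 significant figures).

r_corr = 363 μm/a

carbon steel: f(T) = -0.054·(T−10) [T>10 °C] = -0.9018
  SO₂ term: 1.77·121.4^0.52·exp(0.02·89-0.9018) = 51.66
  Cl⁻ term: 0.102·654.7^0.62·exp(0.033·89+0.04·26.7) = 311.8
  sum: 51.66 + 311.8 → r_corr = 363.5 μm/a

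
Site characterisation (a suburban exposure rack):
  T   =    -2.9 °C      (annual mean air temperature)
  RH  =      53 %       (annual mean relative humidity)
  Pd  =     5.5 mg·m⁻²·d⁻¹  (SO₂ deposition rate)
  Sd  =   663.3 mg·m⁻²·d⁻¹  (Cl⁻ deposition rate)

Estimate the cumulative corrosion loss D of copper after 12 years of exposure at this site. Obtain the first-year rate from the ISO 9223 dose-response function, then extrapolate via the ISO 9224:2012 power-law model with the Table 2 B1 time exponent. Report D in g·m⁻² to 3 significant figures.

D(12) = 18.0 g·m⁻²

copper: T≤10 °C ⇒ hinge +0.126·(-2.9−10) = -1.6254
  SO₂ term: 0.0053·5.5^0.26·exp(0.059·53-1.6254) = 0.03706
  Sd branch = 0.01025·Sd^0.27·e^(0.036·RH+0.049·T) = 0.3463 μm/a
  r_corr = 0.03706 + 0.3463 = 0.3834 μm/a
Power-law: D(12) = r_corr · 12^0.667
  D(12) = 0.3834 × 12^0.667 = 0.3834 × 5.246 = 2.011 μm
  Mass loss = 2.011 μm × 8.96 g/cm³ = 18.02 g·m⁻²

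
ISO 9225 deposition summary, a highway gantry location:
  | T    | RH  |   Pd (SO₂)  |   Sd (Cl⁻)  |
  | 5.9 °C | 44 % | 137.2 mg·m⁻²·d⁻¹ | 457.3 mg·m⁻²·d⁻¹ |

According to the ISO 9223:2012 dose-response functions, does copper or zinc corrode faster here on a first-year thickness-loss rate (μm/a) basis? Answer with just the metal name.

zinc

copper: f(T) = +0.126·(T−10) [T≤10 °C] = -0.5166
  SO₂ term: 0.0053·137.2^0.26·exp(0.059·44-0.5166) = 0.1524
  Sd branch = 0.01025·Sd^0.27·e^(0.036·RH+0.049·T) = 0.3487 μm/a
  r_corr = 0.1524 + 0.3487 = 0.5011 μm/a
zinc: T≤10 °C ⇒ hinge +0.038·(5.9−10) = -0.1558
  SO₂ term: 0.0129·137.2^0.44·exp(0.046·44-0.1558) = 0.7284
  Sd branch = 0.0175·Sd^0.57·e^(0.008·RH+0.085·T) = 1.349 μm/a
  r_corr = 0.7284 + 1.349 = 2.077 μm/a
Ordering by μm/a: zinc (2.08) > copper (0.501)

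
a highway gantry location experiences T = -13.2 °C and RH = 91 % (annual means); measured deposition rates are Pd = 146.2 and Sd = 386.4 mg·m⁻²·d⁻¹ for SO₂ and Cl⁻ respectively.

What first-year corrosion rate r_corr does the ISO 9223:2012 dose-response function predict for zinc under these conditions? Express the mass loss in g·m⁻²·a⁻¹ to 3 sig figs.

r_corr = 25.0 g·m⁻²·a⁻¹

zinc: T≤10 °C ⇒ hinge +0.038·(-13.2−10) = -0.8816
  SO₂ term: 0.0129·146.2^0.44·exp(0.046·91-0.8816) = 3.15
  Cl⁻ term: 0.0175·386.4^0.57·exp(0.008·91+0.085·-13.2) = 0.352
  sum: 3.15 + 0.352 → r_corr = 3.502 μm/a
Convert to mass loss: 3.502 μm/a × 7.14 g/cm³ = 25 g·m⁻²·a⁻¹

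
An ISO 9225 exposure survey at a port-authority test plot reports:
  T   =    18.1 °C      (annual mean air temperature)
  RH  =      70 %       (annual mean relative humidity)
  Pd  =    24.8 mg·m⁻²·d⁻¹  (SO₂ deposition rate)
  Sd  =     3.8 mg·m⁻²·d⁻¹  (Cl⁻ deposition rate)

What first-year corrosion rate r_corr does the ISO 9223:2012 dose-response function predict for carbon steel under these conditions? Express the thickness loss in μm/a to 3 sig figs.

r_corr = 29.5 μm/a

carbon steel: temperature factor f = -0.054·(8.1) = -0.4374
  SO₂ term: 1.77·24.8^0.52·exp(0.02·70-0.4374) = 24.61
  Sd branch = 0.102·Sd^0.62·e^(0.033·RH+0.04·T) = 4.85 μm/a
  sum: 24.61 + 4.85 → r_corr = 29.46 μm/a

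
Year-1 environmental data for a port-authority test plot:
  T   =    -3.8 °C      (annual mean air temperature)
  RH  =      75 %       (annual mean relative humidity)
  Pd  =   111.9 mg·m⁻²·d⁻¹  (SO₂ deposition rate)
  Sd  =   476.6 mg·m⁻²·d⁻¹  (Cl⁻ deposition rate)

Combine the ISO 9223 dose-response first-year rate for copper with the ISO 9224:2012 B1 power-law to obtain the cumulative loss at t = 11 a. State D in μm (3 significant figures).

copper: temperature factor f = +0.126·(-13.8) = -1.7388
  SO₂ term: 0.0053·111.9^0.26·exp(0.059·75-1.7388) = 0.2652
  Cl⁻ term: 0.01025·476.6^0.27·exp(0.036·75+0.049·-3.8) = 0.6692
  r_corr = 0.2652 + 0.6692 = 0.9344 μm/a
Long-term exponent b (ISO 9224 Table 2, B1) = 0.667
  D(11) = 0.9344 × 11^0.667 = 0.9344 × 4.95 = 4.625 μm

D(11) = 4.63 μm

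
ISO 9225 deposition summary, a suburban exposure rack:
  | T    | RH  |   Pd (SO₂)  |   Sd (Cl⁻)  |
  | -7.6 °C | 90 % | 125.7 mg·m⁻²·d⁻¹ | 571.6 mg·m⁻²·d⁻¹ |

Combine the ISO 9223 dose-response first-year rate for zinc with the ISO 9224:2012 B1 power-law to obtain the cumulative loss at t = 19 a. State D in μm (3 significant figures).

D(19) = 45.8 μm

zinc: f(T) = +0.038·(T−10) [T≤10 °C] = -0.6688
  SO₂ term: 0.0129·125.7^0.44·exp(0.046·90-0.6688) = 3.482
  Cl⁻ term: 0.0175·571.6^0.57·exp(0.008·90+0.085·-7.6) = 0.7026
  sum: 3.482 + 0.7026 → r_corr = 4.185 μm/a
Long-term exponent b (ISO 9224 Table 2, B1) = 0.813
  D(19) = 4.185 × 19^0.813 = 4.185 × 10.96 = 45.84 μm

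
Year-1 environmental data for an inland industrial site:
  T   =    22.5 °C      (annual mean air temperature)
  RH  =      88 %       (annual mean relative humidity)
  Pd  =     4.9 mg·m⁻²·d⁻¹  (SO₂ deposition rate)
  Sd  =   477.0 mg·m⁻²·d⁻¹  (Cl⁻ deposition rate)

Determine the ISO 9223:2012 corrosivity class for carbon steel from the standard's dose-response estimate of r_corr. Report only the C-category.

carbon steel: temperature factor f = -0.054·(12.5) = -0.6750
  SO₂ term: 1.77·4.9^0.52·exp(0.02·88-0.6750) = 11.97
  Cl⁻ term: 0.102·477.0^0.62·exp(0.033·88+0.04·22.5) = 209.6
  r_corr = 11.97 + 209.6 = 221.5 μm/a
Category bounds: 200…700 μm/a bracket r_corr ⇒ CX

CX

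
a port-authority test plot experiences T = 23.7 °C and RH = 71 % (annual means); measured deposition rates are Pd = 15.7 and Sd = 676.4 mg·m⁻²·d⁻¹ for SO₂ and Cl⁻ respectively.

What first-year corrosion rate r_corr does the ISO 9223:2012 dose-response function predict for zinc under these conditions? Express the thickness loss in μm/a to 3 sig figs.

zinc: f(T) = -0.071·(T−10) [T>10 °C] = -0.9727
  SO₂ term: 0.0129·15.7^0.44·exp(0.046·71-0.9727) = 0.4293
  Sd branch = 0.0175·Sd^0.57·e^(0.008·RH+0.085·T) = 9.502 μm/a
  r_corr = 0.4293 + 9.502 = 9.931 μm/a

r_corr = 9.93 μm/a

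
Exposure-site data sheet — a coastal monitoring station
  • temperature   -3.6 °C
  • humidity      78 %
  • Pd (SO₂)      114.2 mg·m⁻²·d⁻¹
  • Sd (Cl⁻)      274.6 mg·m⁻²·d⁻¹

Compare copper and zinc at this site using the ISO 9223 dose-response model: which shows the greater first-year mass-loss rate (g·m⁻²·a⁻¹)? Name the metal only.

zinc

copper: f(T) = +0.126·(T−10) [T≤10 °C] = -1.7136
  SO₂ term: 0.0053·114.2^0.26·exp(0.059·78-1.7136) = 0.3264
  Sd branch = 0.01025·Sd^0.27·e^(0.036·RH+0.049·T) = 0.6487 μm/a
  r_corr = 0.3264 + 0.6487 = 0.9751 μm/a
  mass loss = 0.9751 μm/a × 8.96 g/cm³ = 8.737 g·m⁻²·a⁻¹
zinc: T≤10 °C ⇒ hinge +0.038·(-3.6−10) = -0.5168
  Pd branch = 0.0129·Pd^0.44·e^(0.046·RH+f) = 2.238 μm/a
  Sd branch = 0.0175·Sd^0.57·e^(0.008·RH+0.085·T) = 0.5905 μm/a
  r_corr = 2.238 + 0.5905 = 2.828 μm/a
  mass loss = 2.828 μm/a × 7.14 g/cm³ = 20.19 g·m⁻²·a⁻¹
Ordering by g·m⁻²·a⁻¹: zinc (20.2) > copper (8.74)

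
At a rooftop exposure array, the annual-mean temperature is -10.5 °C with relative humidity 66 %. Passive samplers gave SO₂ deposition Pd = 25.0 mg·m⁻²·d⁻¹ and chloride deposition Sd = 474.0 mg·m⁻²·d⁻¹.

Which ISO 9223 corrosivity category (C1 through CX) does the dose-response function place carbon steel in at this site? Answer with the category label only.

C3

carbon steel: T≤10 °C ⇒ hinge +0.150·(-10.5−10) = -3.0750
  sulphur-dioxide contribution → 1.632 μm/a
  chloride contribution → 26.98 μm/a
  total first-year rate 28.61 μm/a
ISO 9223 Table 2 (carbon steel): 25 < 28.6 ≤ 50 μm/a ⇒ C3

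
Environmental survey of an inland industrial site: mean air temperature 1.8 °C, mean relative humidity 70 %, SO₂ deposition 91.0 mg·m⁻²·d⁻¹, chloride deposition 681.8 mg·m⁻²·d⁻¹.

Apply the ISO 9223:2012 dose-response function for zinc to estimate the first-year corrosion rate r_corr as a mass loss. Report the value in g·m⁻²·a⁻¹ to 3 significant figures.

r_corr = 22.8 g·m⁻²·a⁻¹

zinc: temperature factor f = +0.038·(-8.2) = -0.3116
  SO₂ term: 0.0129·91.0^0.44·exp(0.046·70-0.3116) = 1.721
  Cl⁻ term: 0.0175·681.8^0.57·exp(0.008·70+0.085·1.8) = 1.472
  sum: 1.721 + 1.472 → r_corr = 3.192 μm/a
Convert to mass loss: 3.192 μm/a × 7.14 g/cm³ = 22.79 g·m⁻²·a⁻¹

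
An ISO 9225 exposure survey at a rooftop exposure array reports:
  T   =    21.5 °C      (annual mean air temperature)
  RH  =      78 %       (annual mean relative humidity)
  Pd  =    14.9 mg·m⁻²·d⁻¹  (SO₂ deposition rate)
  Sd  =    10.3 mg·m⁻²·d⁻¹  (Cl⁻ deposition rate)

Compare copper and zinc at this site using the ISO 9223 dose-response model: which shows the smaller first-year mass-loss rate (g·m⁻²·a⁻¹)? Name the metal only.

zinc

copper: temperature factor f = -0.080·(11.5) = -0.9200
  Pd branch = 0.0053·Pd^0.26·e^(0.059·RH+f) = 0.425 μm/a
  Cl⁻ term: 0.01025·10.3^0.27·exp(0.036·78+0.049·21.5) = 0.9146
  r_corr = 0.425 + 0.9146 = 1.34 μm/a
  mass loss = 1.34 μm/a × 8.96 g/cm³ = 12 g·m⁻²·a⁻¹
zinc: f(T) = -0.071·(T−10) [T>10 °C] = -0.8165
  Pd branch = 0.0129·Pd^0.44·e^(0.046·RH+f) = 0.6768 μm/a
  Sd branch = 0.0175·Sd^0.57·e^(0.008·RH+0.085·T) = 0.7674 μm/a
  sum: 0.6768 + 0.7674 → r_corr = 1.444 μm/a
  mass loss = 1.444 μm/a × 7.14 g/cm³ = 10.31 g·m⁻²·a⁻¹
Ordering by g·m⁻²·a⁻¹: copper (12) > zinc (10.3)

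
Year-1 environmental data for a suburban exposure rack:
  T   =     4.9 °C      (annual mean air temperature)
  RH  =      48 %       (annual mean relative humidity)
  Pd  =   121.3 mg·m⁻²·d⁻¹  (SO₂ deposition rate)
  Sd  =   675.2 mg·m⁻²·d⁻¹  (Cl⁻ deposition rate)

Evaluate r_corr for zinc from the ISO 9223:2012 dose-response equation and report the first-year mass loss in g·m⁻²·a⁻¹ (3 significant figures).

zinc: f(T) = +0.038·(T−10) [T≤10 °C] = -0.1938
  sulphur-dioxide contribution → 0.7984 μm/a
  chloride contribution → 1.598 μm/a
  ⇒ r_corr(zinc) = 2.396 μm/a
Convert to mass loss: 2.396 μm/a × 7.14 g/cm³ = 17.11 g·m⁻²·a⁻¹

r_corr = 17.1 g·m⁻²·a⁻¹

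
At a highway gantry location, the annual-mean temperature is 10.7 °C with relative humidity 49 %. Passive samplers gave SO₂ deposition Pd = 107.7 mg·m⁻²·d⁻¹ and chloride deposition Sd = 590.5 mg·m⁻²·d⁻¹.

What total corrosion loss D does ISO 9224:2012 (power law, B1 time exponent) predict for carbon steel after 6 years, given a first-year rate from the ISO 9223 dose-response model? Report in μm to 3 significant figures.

carbon steel: T>10 °C ⇒ hinge -0.054·(10.7−10) = -0.0378
  Pd branch = 1.77·Pd^0.52·e^(0.02·RH+f) = 51.75 μm/a
  Sd branch = 0.102·Sd^0.62·e^(0.033·RH+0.04·T) = 41.2 μm/a
  r_corr = 51.75 + 41.2 = 92.95 μm/a
ISO 9224: D(t) = r_corr · t^b with b = 0.523 (carbon steel, B1)
  D(6) = 92.95 × 6^0.523 = 92.95 × 2.553 = 237.3 μm

D(6) = 237 μm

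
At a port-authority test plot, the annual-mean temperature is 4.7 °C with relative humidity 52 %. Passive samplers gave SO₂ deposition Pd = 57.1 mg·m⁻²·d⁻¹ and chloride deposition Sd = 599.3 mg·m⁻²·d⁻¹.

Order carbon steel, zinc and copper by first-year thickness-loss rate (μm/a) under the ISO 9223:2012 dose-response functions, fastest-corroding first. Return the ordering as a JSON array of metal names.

carbon steel: T≤10 °C ⇒ hinge +0.150·(4.7−10) = -0.7950
  Pd branch = 1.77·Pd^0.52·e^(0.02·RH+f) = 18.53 μm/a
  Sd branch = 0.102·Sd^0.62·e^(0.033·RH+0.04·T) = 36.11 μm/a
  r_corr = 18.53 + 36.11 = 54.64 μm/a
zinc: f(T) = +0.038·(T−10) [T≤10 °C] = -0.2014
  Pd branch = 0.0129·Pd^0.44·e^(0.046·RH+f) = 0.6837 μm/a
  Cl⁻ term: 0.0175·599.3^0.57·exp(0.008·52+0.085·4.7) = 1.515
  sum: 0.6837 + 1.515 → r_corr = 2.199 μm/a
copper: temperature factor f = +0.126·(-5.3) = -0.6678
  Pd branch = 0.0053·Pd^0.26·e^(0.059·RH+f) = 0.1673 μm/a
  Sd branch = 0.01025·Sd^0.27·e^(0.036·RH+0.049·T) = 0.4717 μm/a
  sum: 0.1673 + 0.4717 → r_corr = 0.639 μm/a
Ordering by μm/a: carbon steel (54.6) > zinc (2.2) > copper (0.639)

["carbon steel", "zinc", "copper"]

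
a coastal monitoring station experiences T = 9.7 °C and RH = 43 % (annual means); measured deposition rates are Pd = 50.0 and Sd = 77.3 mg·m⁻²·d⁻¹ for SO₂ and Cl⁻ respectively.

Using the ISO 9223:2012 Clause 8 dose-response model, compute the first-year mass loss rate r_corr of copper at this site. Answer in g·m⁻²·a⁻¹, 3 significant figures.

copper: temperature factor f = +0.126·(-0.3) = -0.0378
  Pd branch = 0.0053·Pd^0.26·e^(0.059·RH+f) = 0.1784 μm/a
  Cl⁻ term: 0.01025·77.3^0.27·exp(0.036·43+0.049·9.7) = 0.2507
  r_corr = 0.1784 + 0.2507 = 0.4292 μm/a
Convert to mass loss: 0.4292 μm/a × 8.96 g/cm³ = 3.845 g·m⁻²·a⁻¹

r_corr = 3.85 g·m⁻²·a⁻¹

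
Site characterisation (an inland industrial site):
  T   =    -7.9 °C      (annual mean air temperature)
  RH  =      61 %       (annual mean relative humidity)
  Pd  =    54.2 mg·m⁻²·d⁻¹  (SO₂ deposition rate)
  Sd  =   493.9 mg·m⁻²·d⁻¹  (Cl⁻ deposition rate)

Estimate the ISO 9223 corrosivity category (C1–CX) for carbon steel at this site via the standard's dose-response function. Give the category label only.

carbon steel: f(T) = +0.150·(T−10) [T≤10 °C] = -2.6850
  Pd branch = 1.77·Pd^0.52·e^(0.02·RH+f) = 3.261 μm/a
  Sd branch = 0.102·Sd^0.62·e^(0.033·RH+0.04·T) = 26.04 μm/a
  sum: 3.261 + 26.04 → r_corr = 29.3 μm/a
Category bounds: 25…50 μm/a bracket r_corr ⇒ C3

C3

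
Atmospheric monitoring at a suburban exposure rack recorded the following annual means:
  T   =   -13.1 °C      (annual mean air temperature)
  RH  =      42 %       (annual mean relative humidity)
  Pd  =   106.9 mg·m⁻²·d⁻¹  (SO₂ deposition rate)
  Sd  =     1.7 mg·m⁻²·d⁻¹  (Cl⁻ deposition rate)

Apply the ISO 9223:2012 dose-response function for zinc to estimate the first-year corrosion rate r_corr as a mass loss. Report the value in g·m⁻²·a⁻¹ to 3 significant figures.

zinc: temperature factor f = +0.038·(-23.1) = -0.8778
  SO₂ term: 0.0129·106.9^0.44·exp(0.046·42-0.8778) = 0.2892
  Sd branch = 0.0175·Sd^0.57·e^(0.008·RH+0.085·T) = 0.01088 μm/a
  r_corr = 0.2892 + 0.01088 = 0.3001 μm/a
Convert to mass loss: 0.3001 μm/a × 7.14 g/cm³ = 2.142 g·m⁻²·a⁻¹

r_corr = 2.14 g·m⁻²·a⁻¹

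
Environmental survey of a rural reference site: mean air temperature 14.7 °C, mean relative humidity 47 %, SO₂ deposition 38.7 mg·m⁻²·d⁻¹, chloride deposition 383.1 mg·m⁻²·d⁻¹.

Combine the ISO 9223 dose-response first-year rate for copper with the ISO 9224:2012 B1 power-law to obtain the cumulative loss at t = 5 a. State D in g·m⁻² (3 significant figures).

copper: f(T) = -0.080·(T−10) [T>10 °C] = -0.3760
  SO₂ term: 0.0053·38.7^0.26·exp(0.059·47-0.3760) = 0.1507
  Cl⁻ term: 0.01025·383.1^0.27·exp(0.036·47+0.049·14.7) = 0.57
  sum: 0.1507 + 0.57 → r_corr = 0.7207 μm/a
ISO 9224: D(t) = r_corr · t^b with b = 0.667 (copper, B1)
  D(5) = 0.7207 × 5^0.667 = 0.7207 × 2.926 = 2.108 μm
  Mass loss = 2.108 μm × 8.96 g/cm³ = 18.89 g·m⁻²

D(5) = 18.9 g·m⁻²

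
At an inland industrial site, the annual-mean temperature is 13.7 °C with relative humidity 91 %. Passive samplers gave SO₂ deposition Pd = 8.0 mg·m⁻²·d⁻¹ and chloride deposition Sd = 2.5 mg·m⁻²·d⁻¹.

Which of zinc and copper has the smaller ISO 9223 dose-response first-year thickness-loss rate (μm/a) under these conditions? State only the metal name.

zinc: f(T) = -0.071·(T−10) [T>10 °C] = -0.2627
  SO₂ term: 0.0129·8.0^0.44·exp(0.046·91-0.2627) = 1.629
  Sd branch = 0.0175·Sd^0.57·e^(0.008·RH+0.085·T) = 0.1958 μm/a
  sum: 1.629 + 0.1958 → r_corr = 1.824 μm/a
copper: temperature factor f = -0.080·(3.7) = -0.2960
  SO₂ term: 0.0053·8.0^0.26·exp(0.059·91-0.2960) = 1.453
  Sd branch = 0.01025·Sd^0.27·e^(0.036·RH+0.049·T) = 0.6799 μm/a
  sum: 1.453 + 0.6799 → r_corr = 2.133 μm/a
Ordering by μm/a: copper (2.13) > zinc (1.82)

zinc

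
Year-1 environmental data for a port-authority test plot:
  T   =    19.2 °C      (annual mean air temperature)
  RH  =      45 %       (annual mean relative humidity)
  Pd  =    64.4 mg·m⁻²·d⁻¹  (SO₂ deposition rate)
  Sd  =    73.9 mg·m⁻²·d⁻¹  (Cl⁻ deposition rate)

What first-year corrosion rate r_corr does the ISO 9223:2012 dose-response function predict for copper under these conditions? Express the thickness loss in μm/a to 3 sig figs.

copper: temperature factor f = -0.080·(9.2) = -0.7360
  SO₂ term: 0.0053·64.4^0.26·exp(0.059·45-0.7360) = 0.1067
  Sd branch = 0.01025·Sd^0.27·e^(0.036·RH+0.049·T) = 0.424 μm/a
  r_corr = 0.1067 + 0.424 = 0.5307 μm/a

r_corr = 0.531 μm/a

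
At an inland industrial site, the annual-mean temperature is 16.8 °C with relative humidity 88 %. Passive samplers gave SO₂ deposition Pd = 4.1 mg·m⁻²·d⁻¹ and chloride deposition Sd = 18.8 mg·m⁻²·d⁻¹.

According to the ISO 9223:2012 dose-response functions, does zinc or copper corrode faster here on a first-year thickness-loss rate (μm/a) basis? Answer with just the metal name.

zinc: temperature factor f = -0.071·(6.8) = -0.4828
  sulphur-dioxide contribution → 0.8483 μm/a
  chloride contribution → 0.7856 μm/a
  total first-year rate 1.634 μm/a
copper: f(T) = -0.080·(T−10) [T>10 °C] = -0.5440
  sulphur-dioxide contribution → 0.7984 μm/a
  chloride contribution → 1.225 μm/a
  ⇒ r_corr(copper) = 2.023 μm/a
Ordering by μm/a: copper (2.02) > zinc (1.63)

copper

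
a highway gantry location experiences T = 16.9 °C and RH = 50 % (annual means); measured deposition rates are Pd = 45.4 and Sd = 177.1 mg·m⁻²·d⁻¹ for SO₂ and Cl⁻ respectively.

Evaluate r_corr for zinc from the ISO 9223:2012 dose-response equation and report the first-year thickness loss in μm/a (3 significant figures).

zinc: temperature factor f = -0.071·(6.9) = -0.4899
  SO₂ term: 0.0129·45.4^0.44·exp(0.046·50-0.4899) = 0.4225
  Sd branch = 0.0175·Sd^0.57·e^(0.008·RH+0.085·T) = 2.099 μm/a
  r_corr = 0.4225 + 2.099 = 2.522 μm/a

r_corr = 2.52 μm/a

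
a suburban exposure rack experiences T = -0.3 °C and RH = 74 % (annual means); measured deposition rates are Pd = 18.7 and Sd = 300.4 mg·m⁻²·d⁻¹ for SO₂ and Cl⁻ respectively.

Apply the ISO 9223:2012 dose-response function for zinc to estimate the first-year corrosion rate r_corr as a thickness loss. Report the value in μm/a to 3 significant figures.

r_corr = 1.75 μm/a

zinc: temperature factor f = +0.038·(-10.3) = -0.3914
  Pd branch = 0.0129·Pd^0.44·e^(0.046·RH+f) = 0.9518 μm/a
  Cl⁻ term: 0.0175·300.4^0.57·exp(0.008·74+0.085·-0.3) = 0.7968
  r_corr = 0.9518 + 0.7968 = 1.749 μm/a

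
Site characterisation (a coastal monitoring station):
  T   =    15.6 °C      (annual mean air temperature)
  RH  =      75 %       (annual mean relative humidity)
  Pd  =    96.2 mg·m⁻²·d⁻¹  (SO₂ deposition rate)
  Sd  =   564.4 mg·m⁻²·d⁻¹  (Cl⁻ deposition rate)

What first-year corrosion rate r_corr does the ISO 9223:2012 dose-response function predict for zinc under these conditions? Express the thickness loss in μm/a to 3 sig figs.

r_corr = 6.48 μm/a

zinc: f(T) = -0.071·(T−10) [T>10 °C] = -0.3976
  SO₂ term: 0.0129·96.2^0.44·exp(0.046·75-0.3976) = 2.036
  Cl⁻ term: 0.0175·564.4^0.57·exp(0.008·75+0.085·15.6) = 4.445
  sum: 2.036 + 4.445 → r_corr = 6.481 μm/a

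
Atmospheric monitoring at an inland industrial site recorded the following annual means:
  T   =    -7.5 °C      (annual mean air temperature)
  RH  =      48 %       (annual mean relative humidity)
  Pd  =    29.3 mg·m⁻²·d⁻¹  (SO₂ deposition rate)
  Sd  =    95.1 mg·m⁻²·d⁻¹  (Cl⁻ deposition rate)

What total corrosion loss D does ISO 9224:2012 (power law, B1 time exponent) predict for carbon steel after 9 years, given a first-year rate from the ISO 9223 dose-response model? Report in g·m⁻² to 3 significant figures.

carbon steel: T≤10 °C ⇒ hinge +0.150·(-7.5−10) = -2.6250
  Pd branch = 1.77·Pd^0.52·e^(0.02·RH+f) = 1.939 μm/a
  Sd branch = 0.102·Sd^0.62·e^(0.033·RH+0.04·T) = 6.204 μm/a
  sum: 1.939 + 6.204 → r_corr = 8.144 μm/a
Long-term exponent b (ISO 9224 Table 2, B1) = 0.523
  D(9) = 8.144 × 9^0.523 = 8.144 × 3.156 = 25.7 μm
  Mass loss = 25.7 μm × 7.85 g/cm³ = 201.7 g·m⁻²

D(9) = 202 g·m⁻²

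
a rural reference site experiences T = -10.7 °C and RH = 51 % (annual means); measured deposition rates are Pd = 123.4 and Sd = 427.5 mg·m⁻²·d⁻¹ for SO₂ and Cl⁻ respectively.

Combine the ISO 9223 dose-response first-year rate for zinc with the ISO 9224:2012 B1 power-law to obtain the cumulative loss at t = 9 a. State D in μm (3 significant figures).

zinc: f(T) = +0.038·(T−10) [T≤10 °C] = -0.7866
  Pd branch = 0.0129·Pd^0.44·e^(0.046·RH+f) = 0.5105 μm/a
  Sd branch = 0.0175·Sd^0.57·e^(0.008·RH+0.085·T) = 0.3349 μm/a
  sum: 0.5105 + 0.3349 → r_corr = 0.8454 μm/a
Power-law: D(9) = r_corr · 9^0.813
  D(9) = 0.8454 × 9^0.813 = 0.8454 × 5.968 = 5.045 μm

D(9) = 5.04 μm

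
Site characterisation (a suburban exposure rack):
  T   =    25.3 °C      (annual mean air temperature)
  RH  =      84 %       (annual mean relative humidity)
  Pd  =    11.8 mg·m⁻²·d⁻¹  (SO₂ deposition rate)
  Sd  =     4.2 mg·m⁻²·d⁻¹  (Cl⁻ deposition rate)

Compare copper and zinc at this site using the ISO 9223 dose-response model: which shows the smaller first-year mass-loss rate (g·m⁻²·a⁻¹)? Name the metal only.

copper: temperature factor f = -0.080·(15.3) = -1.2240
  sulphur-dioxide contribution → 0.4205 μm/a
  chloride contribution → 1.073 μm/a
  ⇒ r_corr(copper) = 1.494 μm/a
  mass loss = 1.494 μm/a × 8.96 g/cm³ = 13.38 g·m⁻²·a⁻¹
zinc: temperature factor f = -0.071·(15.3) = -1.0863
  sulphur-dioxide contribution → 0.6146 μm/a
  chloride contribution → 0.6669 μm/a
  total first-year rate 1.281 μm/a
  mass loss = 1.281 μm/a × 7.14 g/cm³ = 9.15 g·m⁻²·a⁻¹
Ordering by g·m⁻²·a⁻¹: copper (13.4) > zinc (9.15)

zinc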